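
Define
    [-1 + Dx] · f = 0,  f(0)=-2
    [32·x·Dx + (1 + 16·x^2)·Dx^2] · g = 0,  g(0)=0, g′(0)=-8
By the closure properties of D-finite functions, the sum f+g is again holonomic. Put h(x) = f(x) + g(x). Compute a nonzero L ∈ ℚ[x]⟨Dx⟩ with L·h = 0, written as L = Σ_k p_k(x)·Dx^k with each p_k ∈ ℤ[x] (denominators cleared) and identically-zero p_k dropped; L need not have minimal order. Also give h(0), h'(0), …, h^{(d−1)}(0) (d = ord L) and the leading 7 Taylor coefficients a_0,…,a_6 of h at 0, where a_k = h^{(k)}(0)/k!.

L = (32 - 32·x - 1536·x^2 - 512·x^3)·Dx + (-33 + 1504·x^2 - 256·x^4)·Dx^2 + (1 + 32·x + 32·x^2 + 512·x^3 + 256·x^4)·Dx^3  (order 3).
h: a_k = -2, -10, -1, 127/3, -1/12, -24577/60, -1/360, …
ICs: h(0) = -2, h′(0) = -10, h′′(0) = -2.

f: a_k = -2, -2, -1, -1/3, -1/12, -1/60, -1/360, …
g: a_k = 0, -8, 0, 128/3, 0, -2048/5, 0, …
f+g: L₀ = lclm(L_f,L_g), ord ≤ 1+2.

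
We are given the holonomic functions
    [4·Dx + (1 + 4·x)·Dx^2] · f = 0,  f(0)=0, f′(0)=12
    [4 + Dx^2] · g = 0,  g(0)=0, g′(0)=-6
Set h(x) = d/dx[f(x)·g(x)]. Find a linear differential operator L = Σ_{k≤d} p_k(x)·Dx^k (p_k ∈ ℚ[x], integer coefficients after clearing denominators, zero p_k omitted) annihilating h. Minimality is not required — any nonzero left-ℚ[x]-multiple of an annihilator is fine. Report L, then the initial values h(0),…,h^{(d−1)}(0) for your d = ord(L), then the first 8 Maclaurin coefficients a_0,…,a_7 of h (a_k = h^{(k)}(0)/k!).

L = (-832 - 992·x - 5568·x^2 - 12288·x^3 - 2048·x^4 + 24576·x^5 + 16384·x^6) + (-264 - 1568·x - 2560·x^2 + 10240·x^4 + 8192·x^5)·Dx + (-220 - 368·x - 1760·x^2 - 3072·x^3 + 2048·x^4 + 12288·x^5 + 8192·x^6)·Dx^2 + (-66 - 392·x - 640·x^2 + 2560·x^4 + 2048·x^5)·Dx^3 + (-3 - 30·x - 92·x^2 + 640·x^4 + 1536·x^5 + 1024·x^6)·Dx^4  (order 4).
h: a_k = 0, -144, 432, -1344, 5280, -20640, 403872/5, -11122432/35, …
ICs: h(0) = 0, h′(0) = -144, h′′(0) = 864, h′′′(0) = -8064.

f: a_k = 0, 12, -24, 64, -192, 3072/5, -2048, 49152/7, …
g: a_k = 0, -6, 0, 4, 0, -4/5, 0, 8/105, …
L₀ := L_f ⊗_s L_g (sym. prod.), ord ≤ 4.
h₀' ⇒ L via d/dx closure of L₀.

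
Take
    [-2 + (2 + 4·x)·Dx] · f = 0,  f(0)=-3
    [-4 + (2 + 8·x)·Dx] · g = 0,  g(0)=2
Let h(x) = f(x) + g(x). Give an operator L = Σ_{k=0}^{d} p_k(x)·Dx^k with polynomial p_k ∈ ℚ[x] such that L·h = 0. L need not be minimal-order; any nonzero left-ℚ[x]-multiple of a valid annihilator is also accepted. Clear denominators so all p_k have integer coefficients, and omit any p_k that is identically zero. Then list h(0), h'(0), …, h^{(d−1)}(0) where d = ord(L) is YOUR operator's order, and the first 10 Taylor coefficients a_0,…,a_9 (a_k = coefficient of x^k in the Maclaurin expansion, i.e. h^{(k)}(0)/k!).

f: a_k = -3, -3, 3/2, -3/2, 15/8, -21/8, 63/16, -99/16, 1287/128, -2145/128, …
g: a_k = 2, 4, -4, 8, -20, 56, -168, 528, -1716, 5720, …
Sum ⇒ L₀ = lclm(L_f,L_g) in ℚ(x)⟨Dx⟩.
L = -2 + (3 + 8·x)·Dx + (1 + 6·x + 8·x^2)·Dx^2  (order 2).
h: a_k = -1, 1, -5/2, 13/2, -145/8, 427/8, -2625/16, 8349/16, -218361/128, 730015/128, …
ICs: h(0) = -1, h′(0) = 1.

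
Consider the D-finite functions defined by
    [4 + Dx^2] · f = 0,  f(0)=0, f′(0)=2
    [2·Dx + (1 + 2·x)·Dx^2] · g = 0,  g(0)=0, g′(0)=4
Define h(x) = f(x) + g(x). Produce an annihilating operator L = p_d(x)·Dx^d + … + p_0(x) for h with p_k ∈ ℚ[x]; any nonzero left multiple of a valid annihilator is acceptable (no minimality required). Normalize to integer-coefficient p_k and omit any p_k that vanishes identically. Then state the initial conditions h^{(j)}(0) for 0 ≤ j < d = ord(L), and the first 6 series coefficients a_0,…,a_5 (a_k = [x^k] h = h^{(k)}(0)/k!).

L = (56 + 32·x + 32·x^2)·Dx + (12 + 40·x + 48·x^2 + 32·x^3)·Dx^2 + (14 + 8·x + 8·x^2)·Dx^3 + (3 + 10·x + 12·x^2 + 8·x^3)·Dx^4  (order 4).
h: a_k = 0, 6, -4, 4, -8, 196/15, …
ICs: h(0) = 0, h′(0) = 6, h′′(0) = -8, h′′′(0) = 24.

f: a_k = 0, 2, 0, -4/3, 0, 4/15, …
g: a_k = 0, 4, -4, 16/3, -8, 64/5, …
h₀=f+g: left-lcm gives L₀, ord ≤ 4.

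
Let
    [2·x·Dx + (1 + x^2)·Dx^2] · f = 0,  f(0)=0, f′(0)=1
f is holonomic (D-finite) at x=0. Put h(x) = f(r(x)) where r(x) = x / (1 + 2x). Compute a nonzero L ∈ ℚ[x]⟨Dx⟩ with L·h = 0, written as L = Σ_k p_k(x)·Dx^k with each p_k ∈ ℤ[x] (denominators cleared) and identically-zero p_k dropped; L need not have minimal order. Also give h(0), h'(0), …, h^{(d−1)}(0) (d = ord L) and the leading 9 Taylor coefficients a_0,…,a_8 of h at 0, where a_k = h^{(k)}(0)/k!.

L = (4 + 10·x)·Dx + (1 + 4·x + 5·x^2)·Dx^2  (order 2).
h: a_k = 0, 1, -2, 11/3, -6, 41/5, -22/3, -29/7, 42, …
ICs: h(0) = 0, h′(0) = 1.

f: a_k = 0, 1, 0, -1/3, 0, 1/5, 0, -1/7, 0, …
Substitute x→r, Dx→(1/r')Dx; clear ⇒ L₀.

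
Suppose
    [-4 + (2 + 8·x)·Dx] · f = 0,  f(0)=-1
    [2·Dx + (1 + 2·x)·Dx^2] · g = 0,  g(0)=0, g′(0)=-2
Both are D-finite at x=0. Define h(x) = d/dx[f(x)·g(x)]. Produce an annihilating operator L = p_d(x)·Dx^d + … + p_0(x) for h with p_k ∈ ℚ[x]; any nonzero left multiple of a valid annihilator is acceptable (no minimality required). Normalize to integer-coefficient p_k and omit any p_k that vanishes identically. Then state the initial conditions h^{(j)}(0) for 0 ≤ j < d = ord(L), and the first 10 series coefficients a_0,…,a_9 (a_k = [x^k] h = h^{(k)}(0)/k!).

L = (2 + 16·x + 8·x^2) + (7 + 54·x + 120·x^2 + 64·x^3)·Dx + (1 + 11·x + 42·x^2 + 64·x^3 + 32·x^4)·Dx^2  (order 2).
h: a_k = 2, 4, -16, 160/3, -524/3, 2904/5, -9888/5, 241408/35, -172012/7, 5613544/63, …
ICs: h(0) = 2, h′(0) = 4.

f: a_k = -1, -2, 2, -4, 10, -28, 84, -264, 858, -2860, …
g: a_k = 0, -2, 2, -8/3, 4, -32/5, 32/3, -128/7, 32, -512/9, …
h₀=f·g: eliminate ⇒ L₀, order ≤ 1·2.
h₀' ⇒ L via d/dx closure of L₀.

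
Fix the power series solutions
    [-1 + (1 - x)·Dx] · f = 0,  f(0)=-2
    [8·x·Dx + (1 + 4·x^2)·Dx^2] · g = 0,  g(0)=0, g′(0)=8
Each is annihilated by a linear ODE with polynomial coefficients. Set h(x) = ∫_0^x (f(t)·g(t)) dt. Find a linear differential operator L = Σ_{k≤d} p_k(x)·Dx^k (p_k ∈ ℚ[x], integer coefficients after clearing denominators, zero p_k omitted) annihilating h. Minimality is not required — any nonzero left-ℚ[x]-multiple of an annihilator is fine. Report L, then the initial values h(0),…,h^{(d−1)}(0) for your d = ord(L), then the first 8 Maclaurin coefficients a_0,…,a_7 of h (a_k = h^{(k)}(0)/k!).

L = 8·x·Dx + (2 - 8·x + 16·x^2)·Dx^2 + (-1 + x - 4·x^2 + 4·x^3)·Dx^3  (order 3).
h: a_k = 0, 0, -8, -16/3, 4/3, 16/15, -344/45, -688/105, …
ICs: h(0) = 0, h′(0) = 0, h′′(0) = -16.

f: a_k = -2, -2, -2, -2, -2, -2, -2, -2, …
g: a_k = 0, 8, 0, -32/3, 0, 128/5, 0, -512/7, …
h₀=f·g: eliminate ⇒ L₀, order ≤ 1·2.
h=∫h₀ ⇒ L = L₀·Dx.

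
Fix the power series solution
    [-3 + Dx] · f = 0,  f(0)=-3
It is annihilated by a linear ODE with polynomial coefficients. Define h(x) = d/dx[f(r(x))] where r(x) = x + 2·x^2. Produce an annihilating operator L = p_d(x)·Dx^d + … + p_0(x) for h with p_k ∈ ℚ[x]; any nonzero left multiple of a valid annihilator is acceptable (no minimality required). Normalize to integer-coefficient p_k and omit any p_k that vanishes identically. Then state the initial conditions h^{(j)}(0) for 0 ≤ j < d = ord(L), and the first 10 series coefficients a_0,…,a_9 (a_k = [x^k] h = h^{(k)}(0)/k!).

f: a_k = -3, -9, -27/2, -27/2, -81/8, -243/40, -243/80, -729/560, -2187/4480, -729/4480, …
Substitute x→r, Dx→(1/r')Dx; clear ⇒ L₀.
h₀' ⇒ L via d/dx closure of L₀.
L = (7 + 24·x + 48·x^2) + (-1 - 4·x)·Dx  (order 1).
h: a_k = -9, -63, -405/2, -1161/2, -9963/8, -99549/40, -338661/80, -760671/112, -6274503/640, -60280767/4480, …
ICs: h(0) = -9.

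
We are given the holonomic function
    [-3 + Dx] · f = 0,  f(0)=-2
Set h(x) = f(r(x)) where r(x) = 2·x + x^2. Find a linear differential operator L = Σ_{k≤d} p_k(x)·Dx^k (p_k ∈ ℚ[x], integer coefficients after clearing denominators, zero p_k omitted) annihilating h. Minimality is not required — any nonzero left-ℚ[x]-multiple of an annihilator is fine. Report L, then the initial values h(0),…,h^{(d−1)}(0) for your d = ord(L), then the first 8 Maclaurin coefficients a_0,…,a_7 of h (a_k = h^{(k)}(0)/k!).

L = (-6 - 6·x) + Dx  (order 1).
h: a_k = -2, -12, -42, -108, -225, -1998/5, -3123/5, -30726/35, …
ICs: h(0) = -2.

f: a_k = -2, -6, -9, -9, -27/4, -81/20, -81/40, -243/280, …
f∘r: x↦r, Dx↦Dx/r' in L_f ⇒ L₀.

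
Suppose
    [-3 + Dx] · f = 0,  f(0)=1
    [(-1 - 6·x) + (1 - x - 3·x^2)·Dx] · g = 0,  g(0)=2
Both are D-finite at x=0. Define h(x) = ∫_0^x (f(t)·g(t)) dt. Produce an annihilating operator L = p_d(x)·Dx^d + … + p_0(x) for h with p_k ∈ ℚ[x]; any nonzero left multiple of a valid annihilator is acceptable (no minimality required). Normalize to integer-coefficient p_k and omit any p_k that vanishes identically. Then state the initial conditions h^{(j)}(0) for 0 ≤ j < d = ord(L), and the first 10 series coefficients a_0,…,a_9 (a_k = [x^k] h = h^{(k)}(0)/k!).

L = (4 + 3·x - 9·x^2)·Dx + (-1 + x + 3·x^2)·Dx^2  (order 2).
h: a_k = 0, 2, 4, 23/3, 14, 527/20, 1519/30, 28043/280, 56467/280, 8325841/20160, …
ICs: h(0) = 0, h′(0) = 2.

f: a_k = 1, 3, 9/2, 9/2, 27/8, 81/40, 81/80, 243/560, 729/4480, 243/4480, …
g: a_k = 2, 2, 8, 14, 38, 80, 194, 434, 1016, 2318, …
f·g: L₀ = L_f ⊗_s L_g, ord ≤ 1·1.
∫: right-multiply L₀ by Dx.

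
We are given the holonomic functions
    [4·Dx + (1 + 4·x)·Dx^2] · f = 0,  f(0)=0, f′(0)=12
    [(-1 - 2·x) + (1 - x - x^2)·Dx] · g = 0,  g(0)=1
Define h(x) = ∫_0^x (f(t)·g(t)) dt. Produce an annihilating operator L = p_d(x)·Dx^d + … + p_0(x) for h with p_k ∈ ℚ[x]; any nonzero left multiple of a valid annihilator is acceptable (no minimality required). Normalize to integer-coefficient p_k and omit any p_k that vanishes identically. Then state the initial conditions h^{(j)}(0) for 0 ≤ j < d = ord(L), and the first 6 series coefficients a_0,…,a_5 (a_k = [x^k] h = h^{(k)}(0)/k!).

L = (6 + 16·x)·Dx + (-2 + 16·x + 20·x^2)·Dx^2 + (-1 - 3·x + 5·x^2 + 4·x^3)·Dx^3  (order 3).
h: a_k = 0, 0, 6, -4, 16, -28, …
ICs: h(0) = 0, h′(0) = 0, h′′(0) = 12.

f: a_k = 0, 12, -24, 64, -192, 3072/5, …
g: a_k = 1, 1, 2, 3, 5, 8, …
h₀=f·g: eliminate ⇒ L₀, order ≤ 2·1.
h=∫₀ˣh₀: take L = L₀·Dx.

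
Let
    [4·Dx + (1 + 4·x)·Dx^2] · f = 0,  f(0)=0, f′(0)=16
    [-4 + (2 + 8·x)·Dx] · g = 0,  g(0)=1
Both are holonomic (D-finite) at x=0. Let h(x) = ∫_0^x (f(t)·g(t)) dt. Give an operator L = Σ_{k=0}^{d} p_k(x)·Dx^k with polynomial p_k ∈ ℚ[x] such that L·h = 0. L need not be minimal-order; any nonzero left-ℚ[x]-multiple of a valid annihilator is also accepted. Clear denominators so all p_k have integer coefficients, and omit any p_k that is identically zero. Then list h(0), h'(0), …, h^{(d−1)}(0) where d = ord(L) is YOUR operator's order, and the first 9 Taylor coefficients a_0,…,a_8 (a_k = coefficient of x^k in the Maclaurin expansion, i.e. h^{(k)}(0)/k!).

f: a_k = 0, 16, -32, 256/3, -256, 4096/5, -8192/3, 65536/7, -32768, …
g: a_k = 1, 2, -2, 4, -10, 28, -84, 264, -858, …
Sym-product of L_f,L_g gives L₀ (≤ ord 2).
h=∫h₀ ⇒ L = L₀·Dx.
L = 4·Dx + (1 + 8·x + 16·x^2)·Dx^3  (order 3).
h: a_k = 0, 0, 8, 0, -8/3, 128/15, -1136/45, 7936/105, -24344/105, …
ICs: h(0) = 0, h′(0) = 0, h′′(0) = 16.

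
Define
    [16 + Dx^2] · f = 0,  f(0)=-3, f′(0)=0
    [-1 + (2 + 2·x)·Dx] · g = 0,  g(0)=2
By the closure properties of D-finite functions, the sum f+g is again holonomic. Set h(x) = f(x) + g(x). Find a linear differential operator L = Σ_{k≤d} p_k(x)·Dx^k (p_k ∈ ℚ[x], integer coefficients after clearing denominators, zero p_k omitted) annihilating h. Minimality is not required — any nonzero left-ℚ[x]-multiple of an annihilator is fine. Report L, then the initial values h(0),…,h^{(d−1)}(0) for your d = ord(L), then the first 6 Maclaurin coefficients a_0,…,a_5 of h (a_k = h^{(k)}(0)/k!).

L = (-1072 - 2048·x - 1024·x^2) + (2016 + 6112·x + 6144·x^2 + 2048·x^3)·Dx + (-67 - 128·x - 64·x^2)·Dx^2 + (126 + 382·x + 384·x^2 + 128·x^3)·Dx^3  (order 3).
h: a_k = -1, 1, 95/4, 1/8, -2053/64, 7/128, …
ICs: h(0) = -1, h′(0) = 1, h′′(0) = 95/2.

f: a_k = -3, 0, 24, 0, -32, 0, …
g: a_k = 2, 1, -1/4, 1/8, -5/64, 7/128, …
Weyl lclm of L_f,L_g ⇒ L₀ (ord ≤ 3).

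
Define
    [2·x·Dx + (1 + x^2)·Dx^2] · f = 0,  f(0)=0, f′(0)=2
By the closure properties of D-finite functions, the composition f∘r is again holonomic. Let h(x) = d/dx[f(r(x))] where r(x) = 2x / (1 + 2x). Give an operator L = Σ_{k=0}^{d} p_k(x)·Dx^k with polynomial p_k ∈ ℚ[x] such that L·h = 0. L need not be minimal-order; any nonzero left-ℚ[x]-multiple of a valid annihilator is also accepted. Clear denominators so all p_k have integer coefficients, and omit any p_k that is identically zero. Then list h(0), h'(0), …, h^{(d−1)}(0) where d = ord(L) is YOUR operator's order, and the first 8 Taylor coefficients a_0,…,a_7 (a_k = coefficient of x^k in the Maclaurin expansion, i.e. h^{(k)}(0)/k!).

L = (4 + 16·x) + (1 + 4·x + 8·x^2)·Dx  (order 1).
h: a_k = 4, -16, 32, 0, -256, 1024, -2048, 0, …
ICs: h(0) = 4.

f: a_k = 0, 2, 0, -2/3, 0, 2/5, 0, -2/7, …
Change of var in L_f (x↦r) gives L₀.
Differentiate: ansatz ord ≤ ord L₀ ⇒ L.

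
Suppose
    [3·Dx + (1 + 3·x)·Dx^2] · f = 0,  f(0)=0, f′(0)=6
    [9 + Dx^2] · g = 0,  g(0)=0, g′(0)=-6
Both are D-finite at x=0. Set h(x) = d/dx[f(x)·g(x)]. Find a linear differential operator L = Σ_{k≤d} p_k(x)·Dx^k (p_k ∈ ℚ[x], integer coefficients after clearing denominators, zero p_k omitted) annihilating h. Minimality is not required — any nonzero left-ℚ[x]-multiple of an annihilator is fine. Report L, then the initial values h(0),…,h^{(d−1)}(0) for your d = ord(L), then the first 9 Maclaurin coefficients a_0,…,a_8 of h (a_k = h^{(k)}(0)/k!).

L = (-675 - 3564·x - 10206·x^2 + 8748·x^3 + 94041·x^4 + 157464·x^5 + 78732·x^6) + (-216 - 864·x + 1620·x^2 + 14580·x^3 + 29160·x^4 + 17496·x^5)·Dx + (-84 - 396·x - 378·x^2 + 5832·x^3 + 23814·x^4 + 34992·x^5 + 17496·x^6)·Dx^2 + (-24 - 96·x + 180·x^2 + 1620·x^3 + 3240·x^4 + 1944·x^5)·Dx^3 + (-1 + 84·x^2 + 540·x^3 + 1485·x^4 + 1944·x^5 + 972·x^6)·Dx^4  (order 4).
h: a_k = 0, -72, 162, -216, 810, -2673, 158193/20, -164754/7, 492075/7, …
ICs: h(0) = 0, h′(0) = -72, h′′(0) = 324, h′′′(0) = -1296.

f: a_k = 0, 6, -9, 18, -81/2, 486/5, -243, 4374/7, -6561/4, …
g: a_k = 0, -6, 0, 9, 0, -81/20, 0, 243/280, 0, …
Product ⇒ symmetric product L₀, ord ≤ 4.
Derive L from L₀ (diff closure).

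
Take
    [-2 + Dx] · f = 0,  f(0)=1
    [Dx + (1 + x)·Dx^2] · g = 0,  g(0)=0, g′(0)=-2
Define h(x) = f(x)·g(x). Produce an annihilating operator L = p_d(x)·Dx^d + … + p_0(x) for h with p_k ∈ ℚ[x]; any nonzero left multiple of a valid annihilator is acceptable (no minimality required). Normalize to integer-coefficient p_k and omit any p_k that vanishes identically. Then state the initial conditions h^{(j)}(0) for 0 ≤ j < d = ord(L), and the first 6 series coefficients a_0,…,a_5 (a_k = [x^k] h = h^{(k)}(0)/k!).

L = (2 + 4·x) + (-3 - 4·x)·Dx + (1 + x)·Dx^2  (order 2).
h: a_k = 0, -2, -3, -8/3, -3/2, -11/15, …
ICs: h(0) = 0, h′(0) = -2.

f: a_k = 1, 2, 2, 4/3, 2/3, 4/15, …
g: a_k = 0, -2, 1, -2/3, 1/2, -2/5, …
L₀ := L_f ⊗_s L_g (sym. prod.), ord ≤ 2.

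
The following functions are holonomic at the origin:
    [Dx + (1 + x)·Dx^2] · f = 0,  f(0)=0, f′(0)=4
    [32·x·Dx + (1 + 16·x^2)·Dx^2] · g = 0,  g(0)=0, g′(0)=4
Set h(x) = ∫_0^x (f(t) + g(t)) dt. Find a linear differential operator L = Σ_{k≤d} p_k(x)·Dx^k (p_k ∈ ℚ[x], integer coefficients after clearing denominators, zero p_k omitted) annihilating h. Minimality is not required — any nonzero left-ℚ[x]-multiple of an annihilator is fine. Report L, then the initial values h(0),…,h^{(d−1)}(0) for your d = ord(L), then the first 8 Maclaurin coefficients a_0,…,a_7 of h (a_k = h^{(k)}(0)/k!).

f: a_k = 0, 4, -2, 4/3, -1, 4/5, -2/3, 4/7, …
g: a_k = 0, 4, 0, -64/3, 0, 1024/5, 0, -16384/7, …
Weyl lclm of L_f,L_g ⇒ L₀ (ord ≤ 4).
h=∫₀ˣh₀: take L = L₀·Dx.
L = (-32 - 96·x + 1536·x^2 + 512·x^3)·Dx^2 + (-34 - 64·x + 1440·x^2 + 3072·x^3 + 1024·x^4)·Dx^3 + (-1 + 31·x + 32·x^2 + 512·x^3 + 768·x^4 + 256·x^5)·Dx^4  (order 4).
h: a_k = 0, 0, 4, -2/3, -5, -1/5, 514/15, -2/21, …
ICs: h(0) = 0, h′(0) = 0, h′′(0) = 8, h′′′(0) = -4.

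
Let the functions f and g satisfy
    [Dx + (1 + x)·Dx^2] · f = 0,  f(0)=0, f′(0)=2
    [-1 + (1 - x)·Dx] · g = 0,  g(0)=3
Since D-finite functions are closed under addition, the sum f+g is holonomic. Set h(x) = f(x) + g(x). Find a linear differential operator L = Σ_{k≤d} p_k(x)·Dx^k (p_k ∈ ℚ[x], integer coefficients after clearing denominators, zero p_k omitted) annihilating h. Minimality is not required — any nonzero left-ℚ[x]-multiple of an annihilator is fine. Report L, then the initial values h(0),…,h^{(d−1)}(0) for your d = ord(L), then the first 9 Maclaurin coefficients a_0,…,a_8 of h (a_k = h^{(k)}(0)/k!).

f: a_k = 0, 2, -1, 2/3, -1/2, 2/5, -1/3, 2/7, -1/4, …
g: a_k = 3, 3, 3, 3, 3, 3, 3, 3, 3, …
f+g: L₀ = lclm(L_f,L_g), ord ≤ 2+1.
L = (-10 - 2·x)·Dx + (-4 - 16·x - 4·x^2)·Dx^2 + (3 + x - 3·x^2 - x^3)·Dx^3  (order 3).
h: a_k = 3, 5, 2, 11/3, 5/2, 17/5, 8/3, 23/7, 11/4, …
ICs: h(0) = 3, h′(0) = 5, h′′(0) = 4.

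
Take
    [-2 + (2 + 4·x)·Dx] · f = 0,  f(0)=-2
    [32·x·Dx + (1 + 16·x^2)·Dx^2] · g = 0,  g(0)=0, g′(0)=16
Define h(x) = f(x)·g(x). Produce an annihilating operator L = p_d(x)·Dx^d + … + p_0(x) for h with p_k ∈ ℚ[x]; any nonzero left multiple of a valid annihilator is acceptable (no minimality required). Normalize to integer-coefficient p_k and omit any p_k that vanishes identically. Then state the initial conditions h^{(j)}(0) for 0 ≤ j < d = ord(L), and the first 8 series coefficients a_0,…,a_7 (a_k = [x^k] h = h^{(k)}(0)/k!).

f: a_k = -2, -2, 1, -1, 5/4, -7/4, 21/8, -33/8, …
g: a_k = 0, 16, 0, -256/3, 0, 4096/5, 0, -65536/7, …
Sym-product of L_f,L_g gives L₀ (≤ ord 2).
L = (3 - 32·x - 16·x^2) + (-2 + 28·x + 96·x^2 + 64·x^3)·Dx + (1 + 4·x + 20·x^2 + 64·x^3 + 64·x^4)·Dx^2  (order 2).
h: a_k = 0, -32, -32, 560/3, 464/3, -25556/15, -23716/15, 2045306/105, …
ICs: h(0) = 0, h′(0) = -32.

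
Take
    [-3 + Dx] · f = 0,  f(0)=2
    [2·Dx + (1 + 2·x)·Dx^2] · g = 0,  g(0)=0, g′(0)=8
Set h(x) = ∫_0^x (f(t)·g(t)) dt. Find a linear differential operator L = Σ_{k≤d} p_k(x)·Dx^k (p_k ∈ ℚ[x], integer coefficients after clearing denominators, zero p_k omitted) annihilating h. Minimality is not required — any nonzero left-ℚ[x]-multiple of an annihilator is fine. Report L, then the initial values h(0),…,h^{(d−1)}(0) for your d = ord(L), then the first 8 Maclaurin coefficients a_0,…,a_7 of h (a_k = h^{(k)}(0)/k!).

f: a_k = 2, 6, 9, 9, 27/4, 81/20, 81/40, 243/280, …
g: a_k = 0, 8, -8, 32/3, -16, 128/5, -128/3, 512/7, …
Product ⇒ symmetric product L₀, ord ≤ 2.
h=∫h₀ ⇒ L = L₀·Dx.
L = (3 + 18·x)·Dx + (-4 - 12·x)·Dx^2 + (1 + 2·x)·Dx^3  (order 3).
h: a_k = 0, 0, 8, 32/3, 34/3, 32/5, 83/15, -4/21, …
ICs: h(0) = 0, h′(0) = 0, h′′(0) = 16.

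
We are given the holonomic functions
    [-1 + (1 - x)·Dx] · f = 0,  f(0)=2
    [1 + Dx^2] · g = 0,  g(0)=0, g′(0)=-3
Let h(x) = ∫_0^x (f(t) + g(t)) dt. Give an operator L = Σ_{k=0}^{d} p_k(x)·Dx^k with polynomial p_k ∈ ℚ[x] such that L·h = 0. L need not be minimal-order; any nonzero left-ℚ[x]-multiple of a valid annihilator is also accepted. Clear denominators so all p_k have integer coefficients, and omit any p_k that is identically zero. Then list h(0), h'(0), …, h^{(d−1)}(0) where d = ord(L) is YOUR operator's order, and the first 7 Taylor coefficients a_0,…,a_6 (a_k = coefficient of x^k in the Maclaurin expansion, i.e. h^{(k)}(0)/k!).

L = (7 - 2·x + x^2)·Dx + (-3 + 5·x - 3·x^2 + x^3)·Dx^2 + (7 - 2·x + x^2)·Dx^3 + (-3 + 5·x - 3·x^2 + x^3)·Dx^4  (order 4).
h: a_k = 0, 2, -1/2, 2/3, 5/8, 2/5, 79/240, …
ICs: h(0) = 0, h′(0) = 2, h′′(0) = -1, h′′′(0) = 4.

f: a_k = 2, 2, 2, 2, 2, 2, 2, …
g: a_k = 0, -3, 0, 1/2, 0, -1/40, 0, …
h₀=f+g: left-lcm gives L₀, ord ≤ 3.
h=∫₀ˣh₀: take L = L₀·Dx.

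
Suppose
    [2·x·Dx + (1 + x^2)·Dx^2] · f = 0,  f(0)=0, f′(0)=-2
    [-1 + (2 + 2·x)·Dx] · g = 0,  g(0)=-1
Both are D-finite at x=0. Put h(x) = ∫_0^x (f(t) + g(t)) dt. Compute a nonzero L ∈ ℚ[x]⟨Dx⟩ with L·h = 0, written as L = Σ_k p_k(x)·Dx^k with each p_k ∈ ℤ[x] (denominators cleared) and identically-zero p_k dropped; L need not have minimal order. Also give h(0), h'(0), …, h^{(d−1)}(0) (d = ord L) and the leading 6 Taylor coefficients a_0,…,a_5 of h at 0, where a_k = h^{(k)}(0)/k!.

f: a_k = 0, -2, 0, 2/3, 0, -2/5, …
g: a_k = -1, -1/2, 1/8, -1/16, 5/128, -7/256, …
Sum ⇒ L₀ = lclm(L_f,L_g) in ℚ(x)⟨Dx⟩.
Integrate: L := L₀·Dx.
L = (-4 - 10·x + 12·x^2 + 6·x^3)·Dx^2 + (-11 - 16·x + 10·x^2 + 48·x^3 + 21·x^4)·Dx^3 + (-2 + 6·x + 12·x^2 + 12·x^3 + 14·x^4 + 6·x^5)·Dx^4  (order 4).
h: a_k = 0, -1, -5/4, 1/24, 29/192, 1/128, …
ICs: h(0) = 0, h′(0) = -1, h′′(0) = -5/2, h′′′(0) = 1/4.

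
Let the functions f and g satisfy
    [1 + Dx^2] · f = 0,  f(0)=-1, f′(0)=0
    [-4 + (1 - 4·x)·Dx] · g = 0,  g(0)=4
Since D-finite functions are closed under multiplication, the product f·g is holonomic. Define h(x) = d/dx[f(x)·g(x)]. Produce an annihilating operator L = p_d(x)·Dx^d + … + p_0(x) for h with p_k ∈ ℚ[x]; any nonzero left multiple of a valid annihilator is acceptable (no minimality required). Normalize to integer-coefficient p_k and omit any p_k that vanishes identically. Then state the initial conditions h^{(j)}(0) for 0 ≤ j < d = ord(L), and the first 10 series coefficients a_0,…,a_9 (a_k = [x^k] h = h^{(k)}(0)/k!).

f: a_k = -1, 0, 1/2, 0, -1/24, 0, 1/720, 0, -1/40320, 0, …
g: a_k = 4, 16, 64, 256, 1024, 4096, 16384, 65536, 262144, 1048576, …
Product ⇒ symmetric product L₀, ord ≤ 2.
h₀' ⇒ L via d/dx closure of L₀.
L = (-31 - 8·x + 16·x^2) + (-8 + 32·x)·Dx + (1 - 8·x + 16·x^2)·Dx^2  (order 2).
h: a_k = -16, -124, -744, -11906/3, -59530/3, -2857439/30, -20002073/45, -512053069/252, -512053069/56, -3686782096799/90720, …
ICs: h(0) = -16, h′(0) = -124.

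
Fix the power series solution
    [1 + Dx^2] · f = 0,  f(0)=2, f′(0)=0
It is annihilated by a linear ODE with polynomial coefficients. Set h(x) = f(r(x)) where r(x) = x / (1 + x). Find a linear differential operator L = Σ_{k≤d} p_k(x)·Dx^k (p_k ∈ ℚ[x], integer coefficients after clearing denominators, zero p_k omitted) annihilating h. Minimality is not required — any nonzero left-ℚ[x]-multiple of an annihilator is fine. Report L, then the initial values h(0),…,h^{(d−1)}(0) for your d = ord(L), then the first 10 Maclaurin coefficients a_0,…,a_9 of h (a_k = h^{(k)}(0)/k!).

L = 1 + (2 + 6·x + 6·x^2 + 2·x^3)·Dx + (1 + 4·x + 6·x^2 + 4·x^3 + x^4)·Dx^2  (order 2).
h: a_k = 2, 0, -1, 2, -35/12, 11/3, -1501/360, 87/20, -16699/4032, 8791/2520, …
ICs: h(0) = 2, h′(0) = 0.

f: a_k = 2, 0, -1, 0, 1/12, 0, -1/360, 0, 1/20160, 0, …
h₀=f(r): pull back L_f along r ⇒ L₀.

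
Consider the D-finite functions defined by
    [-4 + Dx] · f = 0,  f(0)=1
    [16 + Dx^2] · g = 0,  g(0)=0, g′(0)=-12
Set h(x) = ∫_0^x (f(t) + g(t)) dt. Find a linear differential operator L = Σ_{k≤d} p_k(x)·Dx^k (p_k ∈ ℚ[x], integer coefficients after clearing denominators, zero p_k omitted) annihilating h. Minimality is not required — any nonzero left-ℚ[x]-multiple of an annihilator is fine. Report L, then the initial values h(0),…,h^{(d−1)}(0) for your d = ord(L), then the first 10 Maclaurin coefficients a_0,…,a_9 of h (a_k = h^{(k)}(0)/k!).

f: a_k = 1, 4, 8, 32/3, 32/3, 128/15, 256/45, 1024/315, 512/315, 2048/2835, …
g: a_k = 0, -12, 0, 32, 0, -128/5, 0, 1024/105, 0, -2048/945, …
Sum ⇒ L₀ = lclm(L_f,L_g) in ℚ(x)⟨Dx⟩.
∫: right-multiply L₀ by Dx.
L = -64·Dx + 16·Dx^2 - 4·Dx^3 + Dx^4  (order 4).
h: a_k = 0, 1, -4, 8/3, 32/3, 32/15, -128/45, 256/315, 512/315, 512/2835, …
ICs: h(0) = 0, h′(0) = 1, h′′(0) = -8, h′′′(0) = 16.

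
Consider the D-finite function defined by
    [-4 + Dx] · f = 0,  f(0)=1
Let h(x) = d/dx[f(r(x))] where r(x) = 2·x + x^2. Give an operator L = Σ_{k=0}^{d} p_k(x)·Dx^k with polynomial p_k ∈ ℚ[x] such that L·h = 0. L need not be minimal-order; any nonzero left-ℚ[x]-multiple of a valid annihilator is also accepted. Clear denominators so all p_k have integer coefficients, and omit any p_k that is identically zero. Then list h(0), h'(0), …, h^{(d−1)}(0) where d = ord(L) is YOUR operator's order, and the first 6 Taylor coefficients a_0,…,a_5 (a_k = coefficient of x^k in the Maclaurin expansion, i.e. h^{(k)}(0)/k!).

L = (9 + 16·x + 8·x^2) + (-1 - x)·Dx  (order 1).
h: a_k = 8, 72, 352, 3680/3, 3392, 118208/15, …
ICs: h(0) = 8.

f: a_k = 1, 4, 8, 32/3, 32/3, 128/15, …
h₀=f(r): pull back L_f along r ⇒ L₀.
Derive L from L₀ (diff closure).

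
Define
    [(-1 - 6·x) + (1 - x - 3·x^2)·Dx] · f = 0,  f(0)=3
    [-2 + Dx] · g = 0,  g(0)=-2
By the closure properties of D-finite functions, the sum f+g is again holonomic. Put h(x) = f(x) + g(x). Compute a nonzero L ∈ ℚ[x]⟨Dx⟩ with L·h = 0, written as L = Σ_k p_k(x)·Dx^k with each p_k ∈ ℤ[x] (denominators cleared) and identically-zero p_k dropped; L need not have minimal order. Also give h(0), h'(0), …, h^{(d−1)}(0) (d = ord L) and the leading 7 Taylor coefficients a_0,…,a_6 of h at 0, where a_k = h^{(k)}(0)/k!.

f: a_k = 3, 3, 12, 21, 57, 120, 291, …
g: a_k = -2, -4, -4, -8/3, -4/3, -8/15, -8/45, …
h₀=f+g: left-lcm gives L₀, ord ≤ 2.
L = (-12 - 16·x - 144·x^2 - 72·x^3) + (4 + 26·x + 74·x^2 - 24·x^3 - 36·x^4)·Dx + (1 - 9·x - x^2 + 30·x^3 + 18·x^4)·Dx^2  (order 2).
h: a_k = 1, -1, 8, 55/3, 167/3, 1792/15, 13087/45, …
ICs: h(0) = 1, h′(0) = -1.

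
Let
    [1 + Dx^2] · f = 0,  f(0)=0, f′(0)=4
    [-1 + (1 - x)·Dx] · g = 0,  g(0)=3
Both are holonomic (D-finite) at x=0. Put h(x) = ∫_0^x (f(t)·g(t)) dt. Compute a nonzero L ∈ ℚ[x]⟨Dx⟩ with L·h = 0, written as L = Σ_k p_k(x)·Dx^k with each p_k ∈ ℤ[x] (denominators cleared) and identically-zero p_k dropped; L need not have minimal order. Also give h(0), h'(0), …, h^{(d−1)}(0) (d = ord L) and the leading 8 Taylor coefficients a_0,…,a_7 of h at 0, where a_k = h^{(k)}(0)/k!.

L = (-1 + x)·Dx + 2·Dx^2 + (-1 + x)·Dx^3  (order 3).
h: a_k = 0, 0, 6, 4, 5/2, 2, 101/60, 101/70, …
ICs: h(0) = 0, h′(0) = 0, h′′(0) = 12.

f: a_k = 0, 4, 0, -2/3, 0, 1/30, 0, -1/1260, …
g: a_k = 3, 3, 3, 3, 3, 3, 3, 3, …
h₀=f·g: eliminate ⇒ L₀, order ≤ 2·1.
Integrate: L := L₀·Dx.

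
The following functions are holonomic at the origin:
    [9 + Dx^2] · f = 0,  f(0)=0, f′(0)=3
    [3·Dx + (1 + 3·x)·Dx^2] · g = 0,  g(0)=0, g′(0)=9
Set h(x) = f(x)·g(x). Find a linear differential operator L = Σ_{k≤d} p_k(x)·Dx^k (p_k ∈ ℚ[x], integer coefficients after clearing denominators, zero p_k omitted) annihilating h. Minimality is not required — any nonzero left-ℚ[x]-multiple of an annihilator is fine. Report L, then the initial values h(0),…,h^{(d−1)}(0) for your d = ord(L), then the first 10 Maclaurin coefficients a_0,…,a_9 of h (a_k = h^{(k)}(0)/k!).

f: a_k = 0, 3, 0, -9/2, 0, 81/40, 0, -243/560, 0, 243/4480, …
g: a_k = 0, 9, -27/2, 27, -243/4, 729/5, -729/2, 6561/7, -19683/8, 6561, …
Sym-product of L_f,L_g gives L₀ (≤ ord 4).
L = (-81 + 486·x + 4617·x^2 + 11664·x^3 + 8748·x^4) + (36 + 540·x + 1944·x^2 + 1944·x^3)·Dx + (180·x + 1134·x^2 + 2592·x^3 + 1944·x^4)·Dx^2 + (4 + 60·x + 216·x^2 + 216·x^3)·Dx^3 + (1 + 14·x + 69·x^2 + 144·x^3 + 108·x^4)·Dx^4  (order 4).
h: a_k = 0, 0, 27, -81/2, 81/2, -243/2, 2673/8, -67797/80, 247131/112, -164025/28, …
ICs: h(0) = 0, h′(0) = 0, h′′(0) = 54, h′′′(0) = -243.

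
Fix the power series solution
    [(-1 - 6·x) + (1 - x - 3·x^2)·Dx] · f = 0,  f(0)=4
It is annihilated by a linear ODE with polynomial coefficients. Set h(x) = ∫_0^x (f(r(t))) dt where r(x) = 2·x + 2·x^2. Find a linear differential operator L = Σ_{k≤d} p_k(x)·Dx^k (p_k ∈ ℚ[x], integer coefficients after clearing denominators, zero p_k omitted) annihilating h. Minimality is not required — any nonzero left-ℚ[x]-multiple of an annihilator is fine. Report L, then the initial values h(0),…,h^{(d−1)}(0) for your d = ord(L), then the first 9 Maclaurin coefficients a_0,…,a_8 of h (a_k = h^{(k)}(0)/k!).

f: a_k = 4, 4, 16, 28, 76, 160, 388, 868, 2032, …
h₀=f(r): pull back L_f along r ⇒ L₀.
∫: right-multiply L₀ by Dx.
L = (2 + 28·x + 72·x^2 + 48·x^3)·Dx + (-1 + 2·x + 14·x^2 + 24·x^3 + 12·x^4)·Dx^2  (order 2).
h: a_k = 0, 4, 4, 24, 88, 1952/5, 1776, 57952/7, 39520, …
ICs: h(0) = 0, h′(0) = 4.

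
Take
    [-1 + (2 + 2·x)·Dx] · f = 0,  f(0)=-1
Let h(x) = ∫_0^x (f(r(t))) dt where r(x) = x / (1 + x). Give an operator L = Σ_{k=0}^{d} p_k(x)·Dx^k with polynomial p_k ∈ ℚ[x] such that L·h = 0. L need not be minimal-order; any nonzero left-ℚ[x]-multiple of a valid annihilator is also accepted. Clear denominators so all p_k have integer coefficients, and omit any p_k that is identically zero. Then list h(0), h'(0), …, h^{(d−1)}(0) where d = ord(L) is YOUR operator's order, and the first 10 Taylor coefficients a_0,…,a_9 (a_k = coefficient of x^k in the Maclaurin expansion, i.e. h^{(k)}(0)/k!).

f: a_k = -1, -1/2, 1/8, -1/16, 5/128, -7/256, 21/1024, -33/2048, 429/32768, -715/65536, …
f∘r: x↦r, Dx↦Dx/r' in L_f ⇒ L₀.
Integrate: L := L₀·Dx.
L = -Dx + (2 + 6·x + 4·x^2)·Dx^2  (order 2).
h: a_k = 0, -1, -1/4, 5/24, -13/64, 141/640, -133/512, 2353/7168, -7205/16384, 182461/294912, …
ICs: h(0) = 0, h′(0) = -1.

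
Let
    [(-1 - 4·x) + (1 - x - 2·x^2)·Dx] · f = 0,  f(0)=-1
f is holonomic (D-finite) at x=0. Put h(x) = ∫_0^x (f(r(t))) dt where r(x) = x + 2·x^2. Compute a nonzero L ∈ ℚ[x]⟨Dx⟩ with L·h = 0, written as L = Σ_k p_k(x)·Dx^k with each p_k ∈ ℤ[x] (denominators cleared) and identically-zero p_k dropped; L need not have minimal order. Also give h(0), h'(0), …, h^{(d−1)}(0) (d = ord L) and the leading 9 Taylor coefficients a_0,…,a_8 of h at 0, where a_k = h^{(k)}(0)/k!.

L = (1 + 8·x + 24·x^2 + 32·x^3)·Dx + (-1 + x + 4·x^2 + 8·x^3 + 8·x^4)·Dx^2  (order 2).
h: a_k = 0, -1, -1/2, -5/3, -17/4, -53/5, -169/6, -557/7, -1793/8, …
ICs: h(0) = 0, h′(0) = -1.

f: a_k = -1, -1, -3, -5, -11, -21, -43, -85, -171, …
L₀ from L_f via x↦r, Dx↦r'^{-1}Dx.
h=∫h₀ ⇒ L = L₀·Dx.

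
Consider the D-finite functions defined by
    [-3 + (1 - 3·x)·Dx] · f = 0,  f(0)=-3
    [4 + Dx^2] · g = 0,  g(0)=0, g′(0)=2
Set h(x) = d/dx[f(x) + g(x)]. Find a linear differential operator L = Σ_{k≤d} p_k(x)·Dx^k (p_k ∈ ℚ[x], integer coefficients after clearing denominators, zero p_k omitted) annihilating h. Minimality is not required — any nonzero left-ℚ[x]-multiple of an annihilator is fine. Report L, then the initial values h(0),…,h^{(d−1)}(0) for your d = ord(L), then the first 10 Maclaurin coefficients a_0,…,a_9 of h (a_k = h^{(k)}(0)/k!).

f: a_k = -3, -9, -27, -81, -243, -729, -2187, -6561, -19683, -59049, …
g: a_k = 0, 2, 0, -4/3, 0, 4/15, 0, -8/315, 0, 4/2835, …
Weyl lclm of L_f,L_g ⇒ L₀ (ord ≤ 3).
h=h₀': d/dx-closure on L₀ ⇒ L.
L = (1344 - 288·x + 432·x^2) + (-116 + 396·x - 216·x^2 + 216·x^3)·Dx + (336 - 72·x + 108·x^2)·Dx^2 + (-29 + 99·x - 54·x^2 + 54·x^3)·Dx^3  (order 3).
h: a_k = -7, -54, -247, -972, -10931/3, -13122, -2066723/45, -157464, -167403911/315, -1771470, …
ICs: h(0) = -7, h′(0) = -54, h′′(0) = -494.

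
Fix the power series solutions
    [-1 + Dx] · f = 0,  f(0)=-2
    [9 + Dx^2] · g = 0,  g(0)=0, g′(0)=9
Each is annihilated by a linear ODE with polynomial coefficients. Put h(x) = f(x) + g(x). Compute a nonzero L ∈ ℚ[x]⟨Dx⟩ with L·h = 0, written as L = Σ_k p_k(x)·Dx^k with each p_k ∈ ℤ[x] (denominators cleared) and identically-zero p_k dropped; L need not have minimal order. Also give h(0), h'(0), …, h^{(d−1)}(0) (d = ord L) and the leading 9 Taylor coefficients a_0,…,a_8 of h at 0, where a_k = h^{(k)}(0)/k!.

L = -9 + 9·Dx - Dx^2 + Dx^3  (order 3).
h: a_k = -2, 7, -1, -83/6, -1/12, 727/120, -1/360, -6563/5040, -1/20160, …
ICs: h(0) = -2, h′(0) = 7, h′′(0) = -2.

f: a_k = -2, -2, -1, -1/3, -1/12, -1/60, -1/360, -1/2520, -1/20160, …
g: a_k = 0, 9, 0, -27/2, 0, 243/40, 0, -729/560, 0, …
Weyl lclm of L_f,L_g ⇒ L₀ (ord ≤ 3).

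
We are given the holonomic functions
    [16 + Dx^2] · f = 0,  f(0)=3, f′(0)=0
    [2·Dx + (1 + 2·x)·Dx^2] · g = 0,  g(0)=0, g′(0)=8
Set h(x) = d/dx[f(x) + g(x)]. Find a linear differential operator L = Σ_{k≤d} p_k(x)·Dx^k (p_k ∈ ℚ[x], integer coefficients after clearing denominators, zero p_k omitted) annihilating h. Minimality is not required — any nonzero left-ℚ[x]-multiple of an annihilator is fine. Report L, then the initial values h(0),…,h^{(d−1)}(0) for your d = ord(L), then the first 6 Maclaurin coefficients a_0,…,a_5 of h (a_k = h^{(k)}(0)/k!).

L = (160 + 256·x + 256·x^2) + (48 + 224·x + 384·x^2 + 256·x^3)·Dx + (10 + 16·x + 16·x^2)·Dx^2 + (3 + 14·x + 24·x^2 + 16·x^3)·Dx^3  (order 3).
h: a_k = 8, -64, 32, 64, 128, -1792/5, …
ICs: h(0) = 8, h′(0) = -64, h′′(0) = 64.

f: a_k = 3, 0, -24, 0, 32, 0, …
g: a_k = 0, 8, -8, 32/3, -16, 128/5, …
L₀ := lclm(L_f,L_g); ord L₀ ≤ 2+2.
h₀' ⇒ L via d/dx closure of L₀.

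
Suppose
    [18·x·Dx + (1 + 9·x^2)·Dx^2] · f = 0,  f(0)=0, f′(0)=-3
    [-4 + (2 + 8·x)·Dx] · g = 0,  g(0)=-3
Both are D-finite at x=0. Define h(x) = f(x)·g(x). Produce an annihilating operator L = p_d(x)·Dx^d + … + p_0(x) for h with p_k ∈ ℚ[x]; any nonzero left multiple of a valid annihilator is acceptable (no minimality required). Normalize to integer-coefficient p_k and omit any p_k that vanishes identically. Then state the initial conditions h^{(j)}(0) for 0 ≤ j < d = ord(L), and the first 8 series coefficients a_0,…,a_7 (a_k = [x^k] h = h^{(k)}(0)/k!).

f: a_k = 0, -3, 0, 9, 0, -243/5, 0, 2187/7, …
g: a_k = -3, -6, 6, -12, 30, -84, 252, -792, …
Sym-product of L_f,L_g gives L₀ (≤ ord 2).
L = (12 - 36·x - 36·x^2) + (-4 + 2·x + 108·x^2 + 144·x^3)·Dx + (1 + 8·x + 25·x^2 + 72·x^3 + 144·x^4)·Dx^2  (order 2).
h: a_k = 0, 9, 18, -45, -18, 549/5, 2178/5, -60021/35, …
ICs: h(0) = 0, h′(0) = 9.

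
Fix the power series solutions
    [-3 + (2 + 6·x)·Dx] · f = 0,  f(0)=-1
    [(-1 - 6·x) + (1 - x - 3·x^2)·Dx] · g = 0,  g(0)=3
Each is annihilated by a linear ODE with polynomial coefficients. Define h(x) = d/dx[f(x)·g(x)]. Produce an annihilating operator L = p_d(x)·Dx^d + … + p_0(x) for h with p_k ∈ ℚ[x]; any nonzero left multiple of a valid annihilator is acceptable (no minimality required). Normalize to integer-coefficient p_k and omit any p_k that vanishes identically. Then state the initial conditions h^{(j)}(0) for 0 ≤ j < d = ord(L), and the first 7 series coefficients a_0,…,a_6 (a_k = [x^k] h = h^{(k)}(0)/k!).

f: a_k = -1, -3/2, 9/8, -27/16, 405/128, -1701/256, 15309/1024, …
g: a_k = 3, 3, 12, 21, 57, 120, 291, …
f·g: L₀ = L_f ⊗_s L_g, ord ≤ 1·1.
Differentiate: ansatz ord ≤ ord L₀ ⇒ L.
L = (35 + 378·x + 1053·x^2 + 1350·x^3 + 1215·x^4) + (-10 - 50·x - 54·x^2 + 162·x^3 + 594·x^4 + 486·x^5)·Dx  (order 1).
h: a_k = -15/2, -105/4, -1953/16, -9033/32, -272085/256, -1165599/512, -16097109/2048, …
ICs: h(0) = -15/2.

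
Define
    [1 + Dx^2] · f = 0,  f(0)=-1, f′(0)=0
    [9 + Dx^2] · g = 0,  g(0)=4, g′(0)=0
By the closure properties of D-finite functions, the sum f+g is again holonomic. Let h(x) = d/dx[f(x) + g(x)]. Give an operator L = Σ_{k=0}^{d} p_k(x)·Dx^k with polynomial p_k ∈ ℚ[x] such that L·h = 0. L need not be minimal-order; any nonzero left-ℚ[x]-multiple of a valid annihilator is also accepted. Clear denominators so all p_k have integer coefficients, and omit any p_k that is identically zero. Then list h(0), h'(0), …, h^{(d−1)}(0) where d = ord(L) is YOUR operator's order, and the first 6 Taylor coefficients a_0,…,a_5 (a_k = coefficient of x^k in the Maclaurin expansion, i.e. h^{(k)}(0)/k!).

f: a_k = -1, 0, 1/2, 0, -1/24, 0, …
g: a_k = 4, 0, -18, 0, 27/2, 0, …
f+g: L₀ = lclm(L_f,L_g), ord ≤ 2+2.
Derive L from L₀ (diff closure).
L = 9 + 10·Dx^2 + Dx^4  (order 4).
h: a_k = 0, -35, 0, 323/6, 0, -583/24, …
ICs: h(0) = 0, h′(0) = -35, h′′(0) = 0, h′′′(0) = 323.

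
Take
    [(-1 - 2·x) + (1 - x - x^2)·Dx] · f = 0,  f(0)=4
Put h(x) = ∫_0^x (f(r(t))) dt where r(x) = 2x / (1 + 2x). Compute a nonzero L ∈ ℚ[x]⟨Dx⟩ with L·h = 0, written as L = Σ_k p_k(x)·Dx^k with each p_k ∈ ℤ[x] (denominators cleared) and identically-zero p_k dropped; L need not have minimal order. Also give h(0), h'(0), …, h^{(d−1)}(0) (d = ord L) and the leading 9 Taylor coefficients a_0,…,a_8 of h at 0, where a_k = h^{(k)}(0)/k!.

L = (2 + 12·x)·Dx + (-1 - 4·x + 8·x^3)·Dx^2  (order 2).
h: a_k = 0, 4, 4, 16/3, 0, 64/5, -64/3, 512/7, -192, …
ICs: h(0) = 0, h′(0) = 4.

f: a_k = 4, 4, 8, 12, 20, 32, 52, 84, 136, …
L₀ from L_f via x↦r, Dx↦r'^{-1}Dx.
∫: right-multiply L₀ by Dx.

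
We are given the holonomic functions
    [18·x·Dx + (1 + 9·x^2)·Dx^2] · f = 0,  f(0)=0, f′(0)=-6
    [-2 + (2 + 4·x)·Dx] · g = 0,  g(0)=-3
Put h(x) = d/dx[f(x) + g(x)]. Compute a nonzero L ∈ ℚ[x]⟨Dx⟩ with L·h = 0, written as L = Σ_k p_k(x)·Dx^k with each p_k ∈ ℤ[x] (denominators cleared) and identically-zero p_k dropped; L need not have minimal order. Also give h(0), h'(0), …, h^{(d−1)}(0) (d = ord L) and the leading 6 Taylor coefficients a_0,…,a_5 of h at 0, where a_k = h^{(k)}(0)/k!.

f: a_k = 0, -6, 0, 18, 0, -486/5, …
g: a_k = -3, -3, 3/2, -3/2, 15/8, -21/8, …
Weyl lclm of L_f,L_g ⇒ L₀ (ord ≤ 3).
Derive L from L₀ (diff closure).
L = (-36 - 180·x + 972·x^2 + 972·x^3) + (-42 - 144·x + 720·x^2 + 3888·x^3 + 3402·x^4)·Dx + (-2 + 32·x + 108·x^2 + 396·x^3 + 1134·x^4 + 972·x^5)·Dx^2  (order 2).
h: a_k = -9, 3, 99/2, 15/2, -3993/8, 189/8, …
ICs: h(0) = -9, h′(0) = 3.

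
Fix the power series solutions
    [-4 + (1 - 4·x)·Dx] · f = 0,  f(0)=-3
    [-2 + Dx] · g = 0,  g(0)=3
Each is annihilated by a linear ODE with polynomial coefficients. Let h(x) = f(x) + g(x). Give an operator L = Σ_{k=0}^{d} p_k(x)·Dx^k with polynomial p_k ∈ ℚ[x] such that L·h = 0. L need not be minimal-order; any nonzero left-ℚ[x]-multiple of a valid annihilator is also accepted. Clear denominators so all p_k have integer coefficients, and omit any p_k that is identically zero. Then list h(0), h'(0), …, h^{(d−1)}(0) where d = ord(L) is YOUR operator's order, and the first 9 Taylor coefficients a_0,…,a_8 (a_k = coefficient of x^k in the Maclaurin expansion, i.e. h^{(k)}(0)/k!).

f: a_k = -3, -12, -48, -192, -768, -3072, -12288, -49152, -196608, …
g: a_k = 3, 6, 6, 4, 2, 4/5, 4/15, 8/105, 2/105, …
Sum ⇒ L₀ = lclm(L_f,L_g) in ℚ(x)⟨Dx⟩.
L = (-24 - 32·x) + (14 + 16·x - 32·x^2)·Dx + (-1 + 16·x^2)·Dx^2  (order 2).
h: a_k = 0, -6, -42, -188, -766, -15356/5, -184316/15, -5160952/105, -20643838/105, …
ICs: h(0) = 0, h′(0) = -6.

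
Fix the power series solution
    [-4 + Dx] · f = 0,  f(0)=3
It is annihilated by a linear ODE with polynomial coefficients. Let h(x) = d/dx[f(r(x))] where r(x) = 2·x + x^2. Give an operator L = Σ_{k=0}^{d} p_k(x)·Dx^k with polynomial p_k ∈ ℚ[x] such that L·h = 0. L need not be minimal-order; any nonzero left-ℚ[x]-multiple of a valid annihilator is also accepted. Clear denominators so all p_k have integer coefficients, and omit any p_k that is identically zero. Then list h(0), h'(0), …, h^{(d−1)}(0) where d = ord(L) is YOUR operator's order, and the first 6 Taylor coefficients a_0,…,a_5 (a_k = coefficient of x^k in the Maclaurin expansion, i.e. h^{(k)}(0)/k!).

f: a_k = 3, 12, 24, 32, 32, 128/5, …
Change of var in L_f (x↦r) gives L₀.
Derive L from L₀ (diff closure).
L = (9 + 16·x + 8·x^2) + (-1 - x)·Dx  (order 1).
h: a_k = 24, 216, 1056, 3680, 10176, 118208/5, …
ICs: h(0) = 24.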